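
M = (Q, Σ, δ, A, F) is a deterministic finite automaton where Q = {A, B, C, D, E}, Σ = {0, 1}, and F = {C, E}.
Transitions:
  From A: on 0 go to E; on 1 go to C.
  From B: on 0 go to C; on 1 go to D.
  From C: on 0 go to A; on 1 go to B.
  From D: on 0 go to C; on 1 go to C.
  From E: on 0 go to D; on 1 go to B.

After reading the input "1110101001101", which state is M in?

B

A --1--> C
C --1--> B
B --1--> D
D --0--> C
C --1--> B
B --0--> C
C --1--> B
B --0--> C
C --0--> A
A --1--> C
C --1--> B
B --0--> C
C --1--> B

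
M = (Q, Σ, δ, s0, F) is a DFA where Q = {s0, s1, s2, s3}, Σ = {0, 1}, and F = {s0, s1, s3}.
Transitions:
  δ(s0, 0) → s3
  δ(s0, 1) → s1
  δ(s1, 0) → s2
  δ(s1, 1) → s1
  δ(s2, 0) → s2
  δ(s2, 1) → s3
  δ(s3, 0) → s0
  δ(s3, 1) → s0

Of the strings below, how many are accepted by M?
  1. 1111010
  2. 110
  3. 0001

1111010: accepted
110: rejected
0001: accepted

2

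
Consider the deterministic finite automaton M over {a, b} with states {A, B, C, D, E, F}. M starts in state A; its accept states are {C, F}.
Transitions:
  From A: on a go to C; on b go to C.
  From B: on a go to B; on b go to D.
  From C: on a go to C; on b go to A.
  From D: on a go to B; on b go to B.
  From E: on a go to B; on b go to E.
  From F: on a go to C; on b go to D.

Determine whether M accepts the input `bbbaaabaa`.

accepted

A --b--> C
C --b--> A
A --b--> C
C --a--> C
C --a--> C
C --a--> C
C --b--> A
A --a--> C
C --a--> C
End in state C, which is an accepting state.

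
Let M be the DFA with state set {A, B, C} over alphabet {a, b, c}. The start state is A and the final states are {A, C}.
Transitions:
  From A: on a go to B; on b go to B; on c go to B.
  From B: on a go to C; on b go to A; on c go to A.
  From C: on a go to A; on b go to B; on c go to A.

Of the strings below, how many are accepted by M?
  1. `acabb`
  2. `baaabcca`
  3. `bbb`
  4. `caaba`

`acabb`: rejected
`baaabcca`: rejected
`bbb`: rejected
`caaba`: accepted

1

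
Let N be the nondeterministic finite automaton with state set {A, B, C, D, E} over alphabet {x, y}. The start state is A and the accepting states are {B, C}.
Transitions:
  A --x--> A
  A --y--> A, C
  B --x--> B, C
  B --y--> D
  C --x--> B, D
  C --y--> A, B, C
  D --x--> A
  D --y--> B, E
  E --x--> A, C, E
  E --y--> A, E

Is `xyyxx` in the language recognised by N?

accepted

Start: {A}
read x: {A}
read y: {A, C}
read y: {A, B, C}
read x: {A, B, C, D}
read x: {A, B, C, D}
Reachable ∩ accepting = {B, C} — nonempty.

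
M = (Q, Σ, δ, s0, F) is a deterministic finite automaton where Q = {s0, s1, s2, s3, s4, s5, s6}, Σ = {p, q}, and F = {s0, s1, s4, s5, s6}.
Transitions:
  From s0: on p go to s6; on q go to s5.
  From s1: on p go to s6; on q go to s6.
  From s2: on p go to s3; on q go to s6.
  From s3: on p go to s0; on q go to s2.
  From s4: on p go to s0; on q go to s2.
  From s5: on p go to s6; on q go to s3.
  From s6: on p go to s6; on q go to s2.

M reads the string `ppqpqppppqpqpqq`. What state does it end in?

s6

s0 --p--> s6
s6 --p--> s6
s6 --q--> s2
s2 --p--> s3
s3 --q--> s2
s2 --p--> s3
s3 --p--> s0
s0 --p--> s6
s6 --p--> s6
s6 --q--> s2
s2 --p--> s3
s3 --q--> s2
s2 --p--> s3
s3 --q--> s2
s2 --q--> s6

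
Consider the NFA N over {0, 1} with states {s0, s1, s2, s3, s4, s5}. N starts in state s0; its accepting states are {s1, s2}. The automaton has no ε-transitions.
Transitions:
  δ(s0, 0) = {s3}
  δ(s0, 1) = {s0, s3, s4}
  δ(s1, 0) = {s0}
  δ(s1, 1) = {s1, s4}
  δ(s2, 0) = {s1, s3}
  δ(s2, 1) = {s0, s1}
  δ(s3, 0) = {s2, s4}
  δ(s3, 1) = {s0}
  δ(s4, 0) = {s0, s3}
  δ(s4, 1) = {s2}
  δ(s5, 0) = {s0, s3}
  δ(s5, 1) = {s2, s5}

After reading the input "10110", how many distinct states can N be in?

5

Start: {s0}
read 1: {s0, s3, s4}
read 0: {s0, s2, s3, s4}
read 1: {s0, s1, s2, s3, s4}
read 1: {s0, s1, s2, s3, s4}
read 0: {s0, s1, s2, s3, s4}
Final reachable set {s0, s1, s2, s3, s4} has 5 states.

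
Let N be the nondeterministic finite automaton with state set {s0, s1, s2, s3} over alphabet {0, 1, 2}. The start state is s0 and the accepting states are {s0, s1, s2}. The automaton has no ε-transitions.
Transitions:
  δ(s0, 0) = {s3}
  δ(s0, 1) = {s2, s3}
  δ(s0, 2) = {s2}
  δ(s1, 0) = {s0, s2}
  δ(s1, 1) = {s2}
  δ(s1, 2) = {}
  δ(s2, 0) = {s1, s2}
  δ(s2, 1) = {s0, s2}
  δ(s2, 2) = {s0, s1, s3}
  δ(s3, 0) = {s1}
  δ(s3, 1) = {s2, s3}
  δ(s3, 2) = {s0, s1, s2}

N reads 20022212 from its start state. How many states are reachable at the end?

4

Start: {s0}
read 2: {s2}
read 0: {s1, s2}
read 0: {s0, s1, s2}
read 2: {s0, s1, s2, s3}
read 2: {s0, s1, s2, s3}
read 2: {s0, s1, s2, s3}
read 1: {s0, s2, s3}
read 2: {s0, s1, s2, s3}
Final reachable set {s0, s1, s2, s3} has 4 states.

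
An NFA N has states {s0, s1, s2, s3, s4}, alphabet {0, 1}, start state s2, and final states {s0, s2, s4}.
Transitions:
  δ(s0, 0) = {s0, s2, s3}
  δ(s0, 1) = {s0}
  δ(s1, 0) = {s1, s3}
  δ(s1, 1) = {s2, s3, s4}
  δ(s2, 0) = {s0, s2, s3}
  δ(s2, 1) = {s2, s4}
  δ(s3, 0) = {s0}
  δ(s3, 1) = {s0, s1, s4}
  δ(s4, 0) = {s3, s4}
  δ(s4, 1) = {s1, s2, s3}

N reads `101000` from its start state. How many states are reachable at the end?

Start: {s2}
read 1: {s2, s4}
read 0: {s0, s2, s3, s4}
read 1: {s0, s1, s2, s3, s4}
read 0: {s0, s1, s2, s3, s4}
read 0: {s0, s1, s2, s3, s4}
read 0: {s0, s1, s2, s3, s4}
Final reachable set {s0, s1, s2, s3, s4} has 5 states.

5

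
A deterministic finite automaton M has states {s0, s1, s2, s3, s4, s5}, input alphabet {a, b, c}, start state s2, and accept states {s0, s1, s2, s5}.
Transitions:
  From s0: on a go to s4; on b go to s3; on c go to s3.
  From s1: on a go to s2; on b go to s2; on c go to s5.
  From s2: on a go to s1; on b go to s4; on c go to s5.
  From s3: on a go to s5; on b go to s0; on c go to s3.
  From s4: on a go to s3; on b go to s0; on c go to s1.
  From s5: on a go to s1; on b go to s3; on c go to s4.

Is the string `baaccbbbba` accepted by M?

s2 --b--> s4
s4 --a--> s3
s3 --a--> s5
s5 --c--> s4
s4 --c--> s1
s1 --b--> s2
s2 --b--> s4
s4 --b--> s0
s0 --b--> s3
s3 --a--> s5
End in state s5, which is an accepting state.

accepted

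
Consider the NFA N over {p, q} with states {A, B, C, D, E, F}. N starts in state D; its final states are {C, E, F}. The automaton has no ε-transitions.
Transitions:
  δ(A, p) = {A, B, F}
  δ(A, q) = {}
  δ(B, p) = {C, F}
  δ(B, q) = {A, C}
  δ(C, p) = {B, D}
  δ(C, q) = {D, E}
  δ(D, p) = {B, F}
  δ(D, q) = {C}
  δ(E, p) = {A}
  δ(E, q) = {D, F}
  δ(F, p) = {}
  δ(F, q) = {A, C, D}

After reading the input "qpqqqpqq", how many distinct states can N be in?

Start: {D}
read q: {C}
read p: {B, D}
read q: {A, C}
read q: {D, E}
read q: {C, D, F}
read p: {B, D, F}
read q: {A, C, D}
read q: {C, D, E}
Final reachable set {C, D, E} has 3 states.

3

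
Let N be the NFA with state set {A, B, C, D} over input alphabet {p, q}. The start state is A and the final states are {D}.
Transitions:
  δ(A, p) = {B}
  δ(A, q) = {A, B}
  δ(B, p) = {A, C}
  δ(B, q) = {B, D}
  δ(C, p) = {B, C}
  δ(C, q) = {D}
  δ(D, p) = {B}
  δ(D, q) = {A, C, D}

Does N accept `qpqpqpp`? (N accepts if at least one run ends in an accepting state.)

rejected

Start: {A}
read q: {A, B}
read p: {A, B, C}
read q: {A, B, D}
read p: {A, B, C}
read q: {A, B, D}
read p: {A, B, C}
read p: {A, B, C}
Reachable ∩ accepting = {} — empty.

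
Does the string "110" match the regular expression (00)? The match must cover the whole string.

No split of 110 into u·v has 0 matching u and 0 matching v.

no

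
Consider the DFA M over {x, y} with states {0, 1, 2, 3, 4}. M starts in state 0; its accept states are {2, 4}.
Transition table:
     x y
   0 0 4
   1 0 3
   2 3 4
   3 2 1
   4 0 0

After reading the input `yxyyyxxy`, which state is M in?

4

0 --y--> 4
4 --x--> 0
0 --y--> 4
4 --y--> 0
0 --y--> 4
4 --x--> 0
0 --x--> 0
0 --y--> 4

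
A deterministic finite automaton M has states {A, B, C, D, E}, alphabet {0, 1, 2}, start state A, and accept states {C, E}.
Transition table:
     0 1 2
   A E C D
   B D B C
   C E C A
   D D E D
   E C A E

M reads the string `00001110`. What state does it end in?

A --0--> E
E --0--> C
C --0--> E
E --0--> C
C --1--> C
C --1--> C
C --1--> C
C --0--> E

E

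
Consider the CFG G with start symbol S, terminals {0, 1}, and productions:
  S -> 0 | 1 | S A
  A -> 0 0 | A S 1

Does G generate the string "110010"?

no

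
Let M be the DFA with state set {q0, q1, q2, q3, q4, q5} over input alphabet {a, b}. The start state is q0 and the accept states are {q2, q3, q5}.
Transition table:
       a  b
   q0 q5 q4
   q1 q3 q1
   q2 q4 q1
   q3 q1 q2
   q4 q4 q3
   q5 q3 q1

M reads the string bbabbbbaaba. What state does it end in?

q0 --b--> q4
q4 --b--> q3
q3 --a--> q1
q1 --b--> q1
q1 --b--> q1
q1 --b--> q1
q1 --b--> q1
q1 --a--> q3
q3 --a--> q1
q1 --b--> q1
q1 --a--> q3

q3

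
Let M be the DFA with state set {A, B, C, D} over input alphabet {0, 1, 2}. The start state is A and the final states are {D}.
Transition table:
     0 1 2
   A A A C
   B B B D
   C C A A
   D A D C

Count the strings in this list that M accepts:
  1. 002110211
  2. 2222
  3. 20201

002110211: rejected
2222: rejected
20201: rejected

0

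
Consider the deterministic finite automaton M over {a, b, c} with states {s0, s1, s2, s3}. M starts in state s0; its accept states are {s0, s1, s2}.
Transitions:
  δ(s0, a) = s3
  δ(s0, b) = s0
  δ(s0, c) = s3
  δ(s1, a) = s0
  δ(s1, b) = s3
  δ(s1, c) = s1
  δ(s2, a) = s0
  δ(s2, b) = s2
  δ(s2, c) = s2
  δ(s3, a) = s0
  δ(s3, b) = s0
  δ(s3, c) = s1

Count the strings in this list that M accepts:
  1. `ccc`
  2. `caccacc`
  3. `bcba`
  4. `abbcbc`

`ccc`: accepted
`caccacc`: accepted
`bcba`: rejected
`abbcbc`: rejected

2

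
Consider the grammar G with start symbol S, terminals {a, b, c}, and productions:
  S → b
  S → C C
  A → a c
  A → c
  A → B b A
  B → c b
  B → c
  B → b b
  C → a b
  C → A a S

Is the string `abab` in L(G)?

S ⇒ CC ⇒ abC ⇒ abab

yes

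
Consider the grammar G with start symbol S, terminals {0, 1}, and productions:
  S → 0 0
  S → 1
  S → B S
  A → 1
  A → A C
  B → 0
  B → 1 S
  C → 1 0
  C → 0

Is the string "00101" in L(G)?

no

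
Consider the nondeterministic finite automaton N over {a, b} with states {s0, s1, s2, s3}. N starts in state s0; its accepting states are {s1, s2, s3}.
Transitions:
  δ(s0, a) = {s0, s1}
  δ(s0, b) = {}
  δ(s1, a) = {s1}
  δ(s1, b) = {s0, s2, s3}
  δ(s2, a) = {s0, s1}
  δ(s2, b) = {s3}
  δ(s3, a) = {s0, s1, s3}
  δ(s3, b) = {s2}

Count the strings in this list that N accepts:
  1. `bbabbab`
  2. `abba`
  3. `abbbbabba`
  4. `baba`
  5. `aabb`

`bbabbab`: rejected
`abba`: accepted
`abbbbabba`: accepted
`baba`: rejected
`aabb`: accepted

3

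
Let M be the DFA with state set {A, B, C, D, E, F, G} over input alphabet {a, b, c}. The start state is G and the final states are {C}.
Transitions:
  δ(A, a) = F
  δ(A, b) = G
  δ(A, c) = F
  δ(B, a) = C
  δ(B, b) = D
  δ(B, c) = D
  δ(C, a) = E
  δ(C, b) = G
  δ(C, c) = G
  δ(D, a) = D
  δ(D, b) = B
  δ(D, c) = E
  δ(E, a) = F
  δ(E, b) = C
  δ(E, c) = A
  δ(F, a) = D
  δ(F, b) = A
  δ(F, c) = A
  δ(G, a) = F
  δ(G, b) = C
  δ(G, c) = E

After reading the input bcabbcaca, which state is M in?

G --b--> C
C --c--> G
G --a--> F
F --b--> A
A --b--> G
G --c--> E
E --a--> F
F --c--> A
A --a--> F

F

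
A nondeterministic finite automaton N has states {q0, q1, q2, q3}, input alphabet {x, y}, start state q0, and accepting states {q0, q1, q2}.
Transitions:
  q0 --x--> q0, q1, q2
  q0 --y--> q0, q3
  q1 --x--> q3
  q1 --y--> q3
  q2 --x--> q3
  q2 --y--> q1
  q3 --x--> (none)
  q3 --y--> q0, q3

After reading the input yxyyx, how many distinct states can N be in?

3

Start: {q0}
read y: {q0, q3}
read x: {q0, q1, q2}
read y: {q0, q1, q3}
read y: {q0, q3}
read x: {q0, q1, q2}
Final reachable set {q0, q1, q2} has 3 states.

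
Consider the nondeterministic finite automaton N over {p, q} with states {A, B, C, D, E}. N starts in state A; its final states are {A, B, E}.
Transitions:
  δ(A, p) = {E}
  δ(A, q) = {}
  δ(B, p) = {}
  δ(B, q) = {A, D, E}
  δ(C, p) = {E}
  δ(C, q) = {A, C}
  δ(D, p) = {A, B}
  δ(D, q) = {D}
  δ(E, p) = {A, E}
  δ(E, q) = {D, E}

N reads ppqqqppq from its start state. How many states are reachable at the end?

2

Start: {A}
read p: {E}
read p: {A, E}
read q: {D, E}
read q: {D, E}
read q: {D, E}
read p: {A, B, E}
read p: {A, E}
read q: {D, E}
Final reachable set {D, E} has 2 states.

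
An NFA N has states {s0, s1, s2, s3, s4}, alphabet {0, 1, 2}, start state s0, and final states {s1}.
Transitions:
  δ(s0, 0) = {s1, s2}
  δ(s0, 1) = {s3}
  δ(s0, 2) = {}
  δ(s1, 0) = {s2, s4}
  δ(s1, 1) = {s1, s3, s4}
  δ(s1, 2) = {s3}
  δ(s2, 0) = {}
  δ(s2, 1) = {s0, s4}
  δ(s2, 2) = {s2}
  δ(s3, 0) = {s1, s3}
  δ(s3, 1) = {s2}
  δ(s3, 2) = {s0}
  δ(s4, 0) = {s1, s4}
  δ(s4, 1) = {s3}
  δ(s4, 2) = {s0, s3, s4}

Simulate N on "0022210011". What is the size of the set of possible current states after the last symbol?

5

Start: {s0}
read 0: {s1, s2}
read 0: {s2, s4}
read 2: {s0, s2, s3, s4}
read 2: {s0, s2, s3, s4}
read 2: {s0, s2, s3, s4}
read 1: {s0, s2, s3, s4}
read 0: {s1, s2, s3, s4}
read 0: {s1, s2, s3, s4}
read 1: {s0, s1, s2, s3, s4}
read 1: {s0, s1, s2, s3, s4}
Final reachable set {s0, s1, s2, s3, s4} has 5 states.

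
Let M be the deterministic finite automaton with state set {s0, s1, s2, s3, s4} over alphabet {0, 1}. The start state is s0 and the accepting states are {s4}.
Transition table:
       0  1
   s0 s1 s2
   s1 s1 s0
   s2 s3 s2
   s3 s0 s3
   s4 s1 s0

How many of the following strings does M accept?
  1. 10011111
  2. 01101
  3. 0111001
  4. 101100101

10011111: rejected
01101: rejected
0111001: rejected
101100101: rejected

0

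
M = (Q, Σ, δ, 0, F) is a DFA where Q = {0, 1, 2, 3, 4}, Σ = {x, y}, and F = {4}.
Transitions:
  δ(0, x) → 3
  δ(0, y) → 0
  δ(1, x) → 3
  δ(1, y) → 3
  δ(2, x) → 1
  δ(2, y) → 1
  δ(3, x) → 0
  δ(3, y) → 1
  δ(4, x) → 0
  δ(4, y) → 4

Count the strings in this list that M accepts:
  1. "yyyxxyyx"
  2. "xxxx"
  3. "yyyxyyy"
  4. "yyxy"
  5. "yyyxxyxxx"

0

"yyyxxyyx": rejected
"xxxx": rejected
"yyyxyyy": rejected
"yyxy": rejected
"yyyxxyxxx": rejected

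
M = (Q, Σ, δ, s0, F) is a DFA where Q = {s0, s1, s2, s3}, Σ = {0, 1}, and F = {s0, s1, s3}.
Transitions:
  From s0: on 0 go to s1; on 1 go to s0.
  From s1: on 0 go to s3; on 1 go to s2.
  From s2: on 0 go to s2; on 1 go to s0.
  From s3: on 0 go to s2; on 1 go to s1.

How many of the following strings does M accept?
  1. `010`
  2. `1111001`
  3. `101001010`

1

`010`: rejected
`1111001`: accepted
`101001010`: rejected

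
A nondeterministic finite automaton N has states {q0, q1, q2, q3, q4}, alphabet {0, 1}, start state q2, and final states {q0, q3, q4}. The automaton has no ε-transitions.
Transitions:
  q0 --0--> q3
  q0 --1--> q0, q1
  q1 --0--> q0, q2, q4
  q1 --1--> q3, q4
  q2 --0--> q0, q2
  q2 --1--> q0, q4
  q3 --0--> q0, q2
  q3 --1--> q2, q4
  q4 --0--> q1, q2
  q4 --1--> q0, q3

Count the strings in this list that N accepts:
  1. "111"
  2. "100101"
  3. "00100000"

"111": accepted
"100101": accepted
"00100000": accepted

3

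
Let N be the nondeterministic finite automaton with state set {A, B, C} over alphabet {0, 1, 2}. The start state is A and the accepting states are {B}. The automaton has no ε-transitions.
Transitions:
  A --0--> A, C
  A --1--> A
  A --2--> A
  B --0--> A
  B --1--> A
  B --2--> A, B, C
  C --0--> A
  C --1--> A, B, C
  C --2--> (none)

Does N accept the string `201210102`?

Start: {A}
read 2: {A}
read 0: {A, C}
read 1: {A, B, C}
read 2: {A, B, C}
read 1: {A, B, C}
read 0: {A, C}
read 1: {A, B, C}
read 0: {A, C}
read 2: {A}
Reachable ∩ accepting = {} — empty.

rejected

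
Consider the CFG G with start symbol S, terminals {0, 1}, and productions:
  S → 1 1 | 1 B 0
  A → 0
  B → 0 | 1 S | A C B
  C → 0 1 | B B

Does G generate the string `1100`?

no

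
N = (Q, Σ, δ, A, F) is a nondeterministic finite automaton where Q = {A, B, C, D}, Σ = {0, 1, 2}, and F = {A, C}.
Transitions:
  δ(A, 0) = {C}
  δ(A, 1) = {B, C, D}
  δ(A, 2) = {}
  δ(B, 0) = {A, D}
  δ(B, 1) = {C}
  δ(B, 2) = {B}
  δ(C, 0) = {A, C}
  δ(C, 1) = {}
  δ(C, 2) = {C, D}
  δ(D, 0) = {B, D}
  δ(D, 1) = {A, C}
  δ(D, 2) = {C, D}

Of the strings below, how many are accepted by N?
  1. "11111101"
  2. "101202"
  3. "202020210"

"11111101": accepted
"101202": accepted
"202020210": rejected

2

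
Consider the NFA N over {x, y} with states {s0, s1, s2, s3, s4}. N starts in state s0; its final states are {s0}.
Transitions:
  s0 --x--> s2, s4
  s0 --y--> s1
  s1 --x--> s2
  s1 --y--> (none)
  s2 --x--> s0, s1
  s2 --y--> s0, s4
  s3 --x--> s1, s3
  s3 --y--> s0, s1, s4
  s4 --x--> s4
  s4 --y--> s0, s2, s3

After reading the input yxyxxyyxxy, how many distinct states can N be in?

Start: {s0}
read y: {s1}
read x: {s2}
read y: {s0, s4}
read x: {s2, s4}
read x: {s0, s1, s4}
read y: {s0, s1, s2, s3}
read y: {s0, s1, s4}
read x: {s2, s4}
read x: {s0, s1, s4}
read y: {s0, s1, s2, s3}
Final reachable set {s0, s1, s2, s3} has 4 states.

4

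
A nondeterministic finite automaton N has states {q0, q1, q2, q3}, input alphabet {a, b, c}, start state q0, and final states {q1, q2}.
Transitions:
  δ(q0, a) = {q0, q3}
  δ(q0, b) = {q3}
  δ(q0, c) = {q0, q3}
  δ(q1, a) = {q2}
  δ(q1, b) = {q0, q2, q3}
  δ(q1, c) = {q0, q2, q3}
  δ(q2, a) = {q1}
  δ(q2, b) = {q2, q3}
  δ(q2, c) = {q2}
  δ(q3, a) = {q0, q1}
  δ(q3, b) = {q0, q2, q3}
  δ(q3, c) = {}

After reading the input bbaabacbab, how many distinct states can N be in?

Start: {q0}
read b: {q3}
read b: {q0, q2, q3}
read a: {q0, q1, q3}
read a: {q0, q1, q2, q3}
read b: {q0, q2, q3}
read a: {q0, q1, q3}
read c: {q0, q2, q3}
read b: {q0, q2, q3}
read a: {q0, q1, q3}
read b: {q0, q2, q3}
Final reachable set {q0, q2, q3} has 3 states.

3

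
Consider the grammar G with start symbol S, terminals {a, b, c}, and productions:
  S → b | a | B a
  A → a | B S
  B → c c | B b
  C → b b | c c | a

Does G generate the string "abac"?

no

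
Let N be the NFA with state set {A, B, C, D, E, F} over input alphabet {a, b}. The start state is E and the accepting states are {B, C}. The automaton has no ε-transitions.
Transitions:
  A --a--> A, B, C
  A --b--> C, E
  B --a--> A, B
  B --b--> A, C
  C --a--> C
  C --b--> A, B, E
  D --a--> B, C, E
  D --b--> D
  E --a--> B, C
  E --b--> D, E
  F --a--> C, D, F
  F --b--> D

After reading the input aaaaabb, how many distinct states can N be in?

Start: {E}
read a: {B, C}
read a: {A, B, C}
read a: {A, B, C}
read a: {A, B, C}
read a: {A, B, C}
read b: {A, B, C, E}
read b: {A, B, C, D, E}
Final reachable set {A, B, C, D, E} has 5 states.

5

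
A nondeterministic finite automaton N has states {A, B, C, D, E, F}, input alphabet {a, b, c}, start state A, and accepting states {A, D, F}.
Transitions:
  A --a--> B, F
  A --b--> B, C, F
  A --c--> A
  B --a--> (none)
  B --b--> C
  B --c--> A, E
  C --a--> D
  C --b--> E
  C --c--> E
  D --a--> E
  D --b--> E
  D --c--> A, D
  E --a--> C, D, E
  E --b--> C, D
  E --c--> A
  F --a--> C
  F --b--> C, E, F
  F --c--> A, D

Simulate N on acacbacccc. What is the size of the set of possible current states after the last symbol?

2

Start: {A}
read a: {B, F}
read c: {A, D, E}
read a: {B, C, D, E, F}
read c: {A, D, E}
read b: {B, C, D, E, F}
read a: {C, D, E}
read c: {A, D, E}
read c: {A, D}
read c: {A, D}
read c: {A, D}
Final reachable set {A, D} has 2 states.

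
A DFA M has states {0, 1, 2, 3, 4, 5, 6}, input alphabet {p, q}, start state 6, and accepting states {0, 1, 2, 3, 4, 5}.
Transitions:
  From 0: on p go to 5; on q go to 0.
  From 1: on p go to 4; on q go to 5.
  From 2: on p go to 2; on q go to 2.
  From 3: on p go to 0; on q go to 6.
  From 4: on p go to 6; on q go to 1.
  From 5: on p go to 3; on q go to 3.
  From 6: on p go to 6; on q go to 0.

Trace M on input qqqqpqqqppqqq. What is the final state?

0

6 --q--> 0
0 --q--> 0
0 --q--> 0
0 --q--> 0
0 --p--> 5
5 --q--> 3
3 --q--> 6
6 --q--> 0
0 --p--> 5
5 --p--> 3
3 --q--> 6
6 --q--> 0
0 --q--> 0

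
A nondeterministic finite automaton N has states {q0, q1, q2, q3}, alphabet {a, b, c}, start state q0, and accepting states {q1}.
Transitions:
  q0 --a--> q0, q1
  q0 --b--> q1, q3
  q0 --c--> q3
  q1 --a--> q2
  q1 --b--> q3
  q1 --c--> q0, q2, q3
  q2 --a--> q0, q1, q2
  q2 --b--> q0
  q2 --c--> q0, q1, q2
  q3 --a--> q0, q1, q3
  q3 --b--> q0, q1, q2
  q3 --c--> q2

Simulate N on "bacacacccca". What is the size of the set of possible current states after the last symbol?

Start: {q0}
read b: {q1, q3}
read a: {q0, q1, q2, q3}
read c: {q0, q1, q2, q3}
read a: {q0, q1, q2, q3}
read c: {q0, q1, q2, q3}
read a: {q0, q1, q2, q3}
read c: {q0, q1, q2, q3}
read c: {q0, q1, q2, q3}
read c: {q0, q1, q2, q3}
read c: {q0, q1, q2, q3}
read a: {q0, q1, q2, q3}
Final reachable set {q0, q1, q2, q3} has 4 states.

4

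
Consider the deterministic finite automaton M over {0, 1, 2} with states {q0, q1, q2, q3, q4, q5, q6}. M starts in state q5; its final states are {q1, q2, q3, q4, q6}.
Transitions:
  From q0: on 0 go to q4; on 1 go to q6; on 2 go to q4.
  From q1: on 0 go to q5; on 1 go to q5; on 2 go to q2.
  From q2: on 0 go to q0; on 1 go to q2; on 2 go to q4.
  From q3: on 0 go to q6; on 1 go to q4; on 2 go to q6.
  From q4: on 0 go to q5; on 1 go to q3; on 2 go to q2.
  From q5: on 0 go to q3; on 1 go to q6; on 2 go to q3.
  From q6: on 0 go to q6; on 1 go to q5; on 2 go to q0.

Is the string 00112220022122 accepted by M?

rejected

q5 --0--> q3
q3 --0--> q6
q6 --1--> q5
q5 --1--> q6
q6 --2--> q0
q0 --2--> q4
q4 --2--> q2
q2 --0--> q0
q0 --0--> q4
q4 --2--> q2
q2 --2--> q4
q4 --1--> q3
q3 --2--> q6
q6 --2--> q0
End in state q0, which is not an accepting state.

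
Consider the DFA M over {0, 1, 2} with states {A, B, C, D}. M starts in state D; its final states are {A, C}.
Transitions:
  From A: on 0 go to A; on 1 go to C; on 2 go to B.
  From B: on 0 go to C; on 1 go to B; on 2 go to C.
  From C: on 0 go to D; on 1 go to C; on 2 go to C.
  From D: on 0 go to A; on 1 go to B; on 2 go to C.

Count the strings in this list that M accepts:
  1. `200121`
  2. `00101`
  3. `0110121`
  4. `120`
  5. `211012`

3

`200121`: accepted
`00101`: rejected
`0110121`: accepted
`120`: rejected
`211012`: accepted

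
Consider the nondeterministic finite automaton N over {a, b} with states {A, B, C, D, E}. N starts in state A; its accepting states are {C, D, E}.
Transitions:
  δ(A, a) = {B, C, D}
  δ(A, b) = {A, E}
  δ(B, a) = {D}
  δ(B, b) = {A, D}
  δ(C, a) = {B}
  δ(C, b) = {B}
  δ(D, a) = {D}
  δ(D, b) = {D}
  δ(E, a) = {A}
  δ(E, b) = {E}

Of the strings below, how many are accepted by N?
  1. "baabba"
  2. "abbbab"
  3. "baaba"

"baabba": accepted
"abbbab": accepted
"baaba": accepted

3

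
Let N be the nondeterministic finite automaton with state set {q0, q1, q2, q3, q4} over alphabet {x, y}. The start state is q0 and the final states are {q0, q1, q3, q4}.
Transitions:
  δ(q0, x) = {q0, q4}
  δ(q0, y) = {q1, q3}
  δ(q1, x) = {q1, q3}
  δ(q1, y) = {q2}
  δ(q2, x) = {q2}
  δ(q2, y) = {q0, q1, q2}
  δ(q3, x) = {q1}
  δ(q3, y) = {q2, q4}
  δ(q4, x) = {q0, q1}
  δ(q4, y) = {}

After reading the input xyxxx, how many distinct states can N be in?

2

Start: {q0}
read x: {q0, q4}
read y: {q1, q3}
read x: {q1, q3}
read x: {q1, q3}
read x: {q1, q3}
Final reachable set {q1, q3} has 2 states.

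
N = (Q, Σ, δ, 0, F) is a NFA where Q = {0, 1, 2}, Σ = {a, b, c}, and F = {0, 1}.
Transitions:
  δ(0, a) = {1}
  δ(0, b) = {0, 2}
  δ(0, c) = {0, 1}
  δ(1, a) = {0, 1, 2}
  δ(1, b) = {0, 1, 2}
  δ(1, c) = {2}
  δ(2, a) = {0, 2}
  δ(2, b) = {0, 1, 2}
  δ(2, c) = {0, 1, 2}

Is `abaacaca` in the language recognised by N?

Start: {0}
read a: {1}
read b: {0, 1, 2}
read a: {0, 1, 2}
read a: {0, 1, 2}
read c: {0, 1, 2}
read a: {0, 1, 2}
read c: {0, 1, 2}
read a: {0, 1, 2}
Reachable ∩ accepting = {0, 1} — nonempty.

accepted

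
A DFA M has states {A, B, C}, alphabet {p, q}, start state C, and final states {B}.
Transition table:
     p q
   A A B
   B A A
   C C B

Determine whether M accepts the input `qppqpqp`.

rejected

C --q--> B
B --p--> A
A --p--> A
A --q--> B
B --p--> A
A --q--> B
B --p--> A
End in state A, which is not an accepting state.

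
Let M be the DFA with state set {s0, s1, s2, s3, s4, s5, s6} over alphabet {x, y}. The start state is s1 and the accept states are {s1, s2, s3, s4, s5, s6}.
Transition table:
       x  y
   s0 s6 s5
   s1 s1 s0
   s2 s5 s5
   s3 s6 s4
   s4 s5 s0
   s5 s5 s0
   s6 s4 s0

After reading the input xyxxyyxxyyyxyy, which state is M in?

s5

s1 --x--> s1
s1 --y--> s0
s0 --x--> s6
s6 --x--> s4
s4 --y--> s0
s0 --y--> s5
s5 --x--> s5
s5 --x--> s5
s5 --y--> s0
s0 --y--> s5
s5 --y--> s0
s0 --x--> s6
s6 --y--> s0
s0 --y--> s5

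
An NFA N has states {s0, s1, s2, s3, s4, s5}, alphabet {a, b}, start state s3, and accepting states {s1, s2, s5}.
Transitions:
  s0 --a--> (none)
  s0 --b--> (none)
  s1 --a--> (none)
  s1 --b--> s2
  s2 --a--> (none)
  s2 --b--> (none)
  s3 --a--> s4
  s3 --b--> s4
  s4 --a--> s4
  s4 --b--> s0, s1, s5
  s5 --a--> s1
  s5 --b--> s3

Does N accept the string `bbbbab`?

Start: {s3}
read b: {s4}
read b: {s0, s1, s5}
read b: {s2, s3}
read b: {s4}
read a: {s4}
read b: {s0, s1, s5}
Reachable ∩ accepting = {s1, s5} — nonempty.

accepted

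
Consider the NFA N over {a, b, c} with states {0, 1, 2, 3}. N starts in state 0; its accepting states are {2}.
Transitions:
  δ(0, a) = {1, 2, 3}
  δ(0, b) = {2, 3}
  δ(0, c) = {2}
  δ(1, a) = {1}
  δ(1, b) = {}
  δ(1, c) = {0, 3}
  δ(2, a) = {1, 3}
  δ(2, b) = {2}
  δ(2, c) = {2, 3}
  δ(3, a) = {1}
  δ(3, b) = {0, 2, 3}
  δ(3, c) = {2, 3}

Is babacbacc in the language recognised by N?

accepted

Start: {0}
read b: {2, 3}
read a: {1, 3}
read b: {0, 2, 3}
read a: {1, 2, 3}
read c: {0, 2, 3}
read b: {0, 2, 3}
read a: {1, 2, 3}
read c: {0, 2, 3}
read c: {2, 3}
Reachable ∩ accepting = {2} — nonempty.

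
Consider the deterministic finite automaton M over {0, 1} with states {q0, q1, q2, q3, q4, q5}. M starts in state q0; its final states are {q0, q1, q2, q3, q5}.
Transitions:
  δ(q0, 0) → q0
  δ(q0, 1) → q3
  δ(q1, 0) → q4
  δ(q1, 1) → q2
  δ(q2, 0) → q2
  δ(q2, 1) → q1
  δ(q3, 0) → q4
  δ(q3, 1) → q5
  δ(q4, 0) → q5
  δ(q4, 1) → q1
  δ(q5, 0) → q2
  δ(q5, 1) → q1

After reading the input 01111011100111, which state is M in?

q1

q0 --0--> q0
q0 --1--> q3
q3 --1--> q5
q5 --1--> q1
q1 --1--> q2
q2 --0--> q2
q2 --1--> q1
q1 --1--> q2
q2 --1--> q1
q1 --0--> q4
q4 --0--> q5
q5 --1--> q1
q1 --1--> q2
q2 --1--> q1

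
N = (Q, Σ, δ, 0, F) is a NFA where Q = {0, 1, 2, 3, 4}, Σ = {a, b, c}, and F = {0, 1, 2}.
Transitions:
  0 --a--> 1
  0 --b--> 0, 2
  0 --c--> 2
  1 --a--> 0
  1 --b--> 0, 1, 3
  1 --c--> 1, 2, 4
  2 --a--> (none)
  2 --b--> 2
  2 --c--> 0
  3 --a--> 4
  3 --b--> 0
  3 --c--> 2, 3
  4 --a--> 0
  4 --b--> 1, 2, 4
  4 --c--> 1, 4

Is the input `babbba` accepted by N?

Start: {0}
read b: {0, 2}
read a: {1}
read b: {0, 1, 3}
read b: {0, 1, 2, 3}
read b: {0, 1, 2, 3}
read a: {0, 1, 4}
Reachable ∩ accepting = {0, 1} — nonempty.

accepted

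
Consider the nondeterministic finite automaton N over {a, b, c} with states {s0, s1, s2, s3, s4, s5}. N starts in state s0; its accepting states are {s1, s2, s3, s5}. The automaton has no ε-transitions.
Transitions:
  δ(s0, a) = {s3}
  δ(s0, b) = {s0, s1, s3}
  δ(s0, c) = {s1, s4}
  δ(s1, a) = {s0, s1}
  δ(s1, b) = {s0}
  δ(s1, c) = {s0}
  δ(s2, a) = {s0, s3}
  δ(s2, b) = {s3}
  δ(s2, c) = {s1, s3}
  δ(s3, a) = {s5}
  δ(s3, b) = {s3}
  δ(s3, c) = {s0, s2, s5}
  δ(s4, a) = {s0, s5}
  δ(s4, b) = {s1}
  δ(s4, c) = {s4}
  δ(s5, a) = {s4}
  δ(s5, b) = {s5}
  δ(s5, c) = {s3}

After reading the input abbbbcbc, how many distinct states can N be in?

Start: {s0}
read a: {s3}
read b: {s3}
read b: {s3}
read b: {s3}
read b: {s3}
read c: {s0, s2, s5}
read b: {s0, s1, s3, s5}
read c: {s0, s1, s2, s3, s4, s5}
Final reachable set {s0, s1, s2, s3, s4, s5} has 6 states.

6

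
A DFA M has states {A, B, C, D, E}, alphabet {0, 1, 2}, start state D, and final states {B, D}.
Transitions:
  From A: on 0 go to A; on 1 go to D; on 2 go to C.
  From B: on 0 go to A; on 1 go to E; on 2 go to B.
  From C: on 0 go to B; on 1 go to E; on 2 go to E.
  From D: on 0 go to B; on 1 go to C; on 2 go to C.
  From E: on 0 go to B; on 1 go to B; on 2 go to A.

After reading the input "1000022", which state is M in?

E

D --1--> C
C --0--> B
B --0--> A
A --0--> A
A --0--> A
A --2--> C
C --2--> E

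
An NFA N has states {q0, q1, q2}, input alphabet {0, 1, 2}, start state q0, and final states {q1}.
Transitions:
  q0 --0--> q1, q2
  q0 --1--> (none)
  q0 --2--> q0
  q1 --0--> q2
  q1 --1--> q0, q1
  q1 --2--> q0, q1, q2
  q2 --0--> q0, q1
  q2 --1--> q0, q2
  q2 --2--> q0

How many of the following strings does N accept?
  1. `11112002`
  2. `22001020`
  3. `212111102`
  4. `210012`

1

`11112002`: rejected
`22001020`: accepted
`212111102`: rejected
`210012`: rejected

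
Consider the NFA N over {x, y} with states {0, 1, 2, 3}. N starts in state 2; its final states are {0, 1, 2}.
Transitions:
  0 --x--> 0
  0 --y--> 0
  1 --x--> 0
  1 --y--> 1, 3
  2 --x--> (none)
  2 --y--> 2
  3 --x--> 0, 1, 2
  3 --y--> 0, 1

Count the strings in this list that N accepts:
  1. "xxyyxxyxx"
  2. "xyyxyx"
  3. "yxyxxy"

"xxyyxxyxx": rejected
"xyyxyx": rejected
"yxyxxy": rejected

0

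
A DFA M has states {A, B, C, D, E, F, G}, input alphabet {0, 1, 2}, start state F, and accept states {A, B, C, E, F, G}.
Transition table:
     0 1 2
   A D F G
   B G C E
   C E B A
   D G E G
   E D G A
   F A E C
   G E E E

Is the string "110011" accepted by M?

accepted

F --1--> E
E --1--> G
G --0--> E
E --0--> D
D --1--> E
E --1--> G
End in state G, which is an accepting state.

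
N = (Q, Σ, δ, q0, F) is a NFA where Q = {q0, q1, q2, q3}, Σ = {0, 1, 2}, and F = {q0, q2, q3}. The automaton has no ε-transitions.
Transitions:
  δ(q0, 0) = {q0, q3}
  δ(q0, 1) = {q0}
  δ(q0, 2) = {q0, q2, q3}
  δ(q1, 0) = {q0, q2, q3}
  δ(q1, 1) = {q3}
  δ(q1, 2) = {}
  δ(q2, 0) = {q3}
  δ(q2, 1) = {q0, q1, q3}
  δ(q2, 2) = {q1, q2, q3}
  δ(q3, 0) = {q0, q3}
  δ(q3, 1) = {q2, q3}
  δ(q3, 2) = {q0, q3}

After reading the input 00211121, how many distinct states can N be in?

4

Start: {q0}
read 0: {q0, q3}
read 0: {q0, q3}
read 2: {q0, q2, q3}
read 1: {q0, q1, q2, q3}
read 1: {q0, q1, q2, q3}
read 1: {q0, q1, q2, q3}
read 2: {q0, q1, q2, q3}
read 1: {q0, q1, q2, q3}
Final reachable set {q0, q1, q2, q3} has 4 states.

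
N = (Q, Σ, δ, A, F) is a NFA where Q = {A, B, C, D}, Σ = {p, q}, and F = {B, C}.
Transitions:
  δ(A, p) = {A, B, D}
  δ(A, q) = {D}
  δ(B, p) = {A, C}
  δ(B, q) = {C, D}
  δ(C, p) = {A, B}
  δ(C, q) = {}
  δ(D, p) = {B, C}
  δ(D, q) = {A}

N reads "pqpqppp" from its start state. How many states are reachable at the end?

4

Start: {A}
read p: {A, B, D}
read q: {A, C, D}
read p: {A, B, C, D}
read q: {A, C, D}
read p: {A, B, C, D}
read p: {A, B, C, D}
read p: {A, B, C, D}
Final reachable set {A, B, C, D} has 4 states.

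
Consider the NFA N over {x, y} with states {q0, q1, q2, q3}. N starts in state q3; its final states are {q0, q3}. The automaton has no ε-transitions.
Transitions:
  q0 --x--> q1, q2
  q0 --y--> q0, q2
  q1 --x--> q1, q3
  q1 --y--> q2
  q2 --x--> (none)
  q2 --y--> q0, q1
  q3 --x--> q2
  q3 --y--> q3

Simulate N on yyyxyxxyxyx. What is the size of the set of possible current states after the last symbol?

3

Start: {q3}
read y: {q3}
read y: {q3}
read y: {q3}
read x: {q2}
read y: {q0, q1}
read x: {q1, q2, q3}
read x: {q1, q2, q3}
read y: {q0, q1, q2, q3}
read x: {q1, q2, q3}
read y: {q0, q1, q2, q3}
read x: {q1, q2, q3}
Final reachable set {q1, q2, q3} has 3 states.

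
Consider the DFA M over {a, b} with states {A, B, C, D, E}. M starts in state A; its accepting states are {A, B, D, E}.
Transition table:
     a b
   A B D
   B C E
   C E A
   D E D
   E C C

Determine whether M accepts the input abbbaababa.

rejected

A --a--> B
B --b--> E
E --b--> C
C --b--> A
A --a--> B
B --a--> C
C --b--> A
A --a--> B
B --b--> E
E --a--> C
End in state C, which is not an accepting state.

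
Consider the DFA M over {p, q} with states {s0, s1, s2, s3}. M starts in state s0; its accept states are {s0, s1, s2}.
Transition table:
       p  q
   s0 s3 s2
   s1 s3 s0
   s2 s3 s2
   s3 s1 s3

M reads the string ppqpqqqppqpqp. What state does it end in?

s3

s0 --p--> s3
s3 --p--> s1
s1 --q--> s0
s0 --p--> s3
s3 --q--> s3
s3 --q--> s3
s3 --q--> s3
s3 --p--> s1
s1 --p--> s3
s3 --q--> s3
s3 --p--> s1
s1 --q--> s0
s0 --p--> s3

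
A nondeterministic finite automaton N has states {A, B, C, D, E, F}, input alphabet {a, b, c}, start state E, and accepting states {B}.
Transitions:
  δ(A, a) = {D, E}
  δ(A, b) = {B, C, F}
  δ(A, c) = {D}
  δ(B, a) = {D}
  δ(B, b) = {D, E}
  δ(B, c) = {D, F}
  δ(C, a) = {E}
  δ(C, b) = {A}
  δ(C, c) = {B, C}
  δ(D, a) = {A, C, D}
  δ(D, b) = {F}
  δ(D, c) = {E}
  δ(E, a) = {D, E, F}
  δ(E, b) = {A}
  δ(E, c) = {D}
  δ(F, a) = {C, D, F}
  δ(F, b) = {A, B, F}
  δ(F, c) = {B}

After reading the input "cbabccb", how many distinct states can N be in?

5

Start: {E}
read c: {D}
read b: {F}
read a: {C, D, F}
read b: {A, B, F}
read c: {B, D, F}
read c: {B, D, E, F}
read b: {A, B, D, E, F}
Final reachable set {A, B, D, E, F} has 5 states.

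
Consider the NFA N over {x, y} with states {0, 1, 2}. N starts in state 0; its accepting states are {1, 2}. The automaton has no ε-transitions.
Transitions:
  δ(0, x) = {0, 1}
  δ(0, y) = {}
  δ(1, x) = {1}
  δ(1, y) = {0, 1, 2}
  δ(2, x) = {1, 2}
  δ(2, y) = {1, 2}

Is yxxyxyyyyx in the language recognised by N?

Start: {0}
read y: {}
The reachable set is empty and stays empty for the remaining 9 symbols.
Reachable ∩ accepting = {} — empty.

rejected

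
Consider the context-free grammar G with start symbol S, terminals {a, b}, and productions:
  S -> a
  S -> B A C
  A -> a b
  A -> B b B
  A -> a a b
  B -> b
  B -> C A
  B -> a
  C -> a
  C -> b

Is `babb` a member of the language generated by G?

S ⇒ BAC ⇒ bAC ⇒ babC ⇒ babb

yes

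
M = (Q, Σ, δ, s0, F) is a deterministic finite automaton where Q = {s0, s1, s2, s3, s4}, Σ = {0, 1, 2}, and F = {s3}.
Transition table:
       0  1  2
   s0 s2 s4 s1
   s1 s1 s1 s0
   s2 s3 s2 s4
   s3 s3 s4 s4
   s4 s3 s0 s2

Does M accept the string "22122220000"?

s0 --2--> s1
s1 --2--> s0
s0 --1--> s4
s4 --2--> s2
s2 --2--> s4
s4 --2--> s2
s2 --2--> s4
s4 --0--> s3
s3 --0--> s3
s3 --0--> s3
s3 --0--> s3
End in state s3, which is an accepting state.

accepted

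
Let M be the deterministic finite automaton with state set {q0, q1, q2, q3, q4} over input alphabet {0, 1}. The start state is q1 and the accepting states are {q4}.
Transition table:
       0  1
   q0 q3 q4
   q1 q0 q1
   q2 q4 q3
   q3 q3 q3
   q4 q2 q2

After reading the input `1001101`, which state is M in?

q1 --1--> q1
q1 --0--> q0
q0 --0--> q3
q3 --1--> q3
q3 --1--> q3
q3 --0--> q3
q3 --1--> q3

q3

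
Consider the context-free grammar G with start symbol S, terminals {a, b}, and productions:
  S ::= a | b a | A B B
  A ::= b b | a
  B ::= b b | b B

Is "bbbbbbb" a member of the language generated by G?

S ⇒ ABB ⇒ bbBB ⇒ bbbBB ⇒ bbbbbB ⇒ bbbbbbb

yes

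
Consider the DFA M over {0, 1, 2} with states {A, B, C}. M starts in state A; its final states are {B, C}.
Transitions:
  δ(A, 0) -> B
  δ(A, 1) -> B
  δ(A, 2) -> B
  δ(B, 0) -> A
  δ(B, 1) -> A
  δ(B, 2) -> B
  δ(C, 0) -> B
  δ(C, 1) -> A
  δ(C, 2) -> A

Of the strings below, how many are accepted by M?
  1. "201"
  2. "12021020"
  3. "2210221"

"201": accepted
"12021020": rejected
"2210221": rejected

1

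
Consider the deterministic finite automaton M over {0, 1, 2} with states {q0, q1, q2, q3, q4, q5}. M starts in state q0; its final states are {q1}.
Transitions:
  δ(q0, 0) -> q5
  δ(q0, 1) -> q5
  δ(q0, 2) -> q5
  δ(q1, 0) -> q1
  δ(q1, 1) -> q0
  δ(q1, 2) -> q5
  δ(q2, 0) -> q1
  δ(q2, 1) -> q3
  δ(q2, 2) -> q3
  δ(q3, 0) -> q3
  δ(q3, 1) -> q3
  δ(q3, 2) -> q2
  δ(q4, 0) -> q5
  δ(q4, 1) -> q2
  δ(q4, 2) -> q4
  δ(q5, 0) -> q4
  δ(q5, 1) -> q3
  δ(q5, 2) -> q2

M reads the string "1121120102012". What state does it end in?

q0 --1--> q5
q5 --1--> q3
q3 --2--> q2
q2 --1--> q3
q3 --1--> q3
q3 --2--> q2
q2 --0--> q1
q1 --1--> q0
q0 --0--> q5
q5 --2--> q2
q2 --0--> q1
q1 --1--> q0
q0 --2--> q5

q5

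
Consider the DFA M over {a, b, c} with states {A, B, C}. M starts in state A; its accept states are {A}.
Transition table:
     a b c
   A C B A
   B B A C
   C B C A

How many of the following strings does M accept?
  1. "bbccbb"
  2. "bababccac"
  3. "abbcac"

3

"bbccbb": accepted
"bababccac": accepted
"abbcac": accepted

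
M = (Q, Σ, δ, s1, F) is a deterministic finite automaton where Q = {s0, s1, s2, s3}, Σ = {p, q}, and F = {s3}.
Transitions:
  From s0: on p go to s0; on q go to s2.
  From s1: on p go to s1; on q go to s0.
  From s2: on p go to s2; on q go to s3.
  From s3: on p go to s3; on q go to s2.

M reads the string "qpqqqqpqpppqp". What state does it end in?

s1 --q--> s0
s0 --p--> s0
s0 --q--> s2
s2 --q--> s3
s3 --q--> s2
s2 --q--> s3
s3 --p--> s3
s3 --q--> s2
s2 --p--> s2
s2 --p--> s2
s2 --p--> s2
s2 --q--> s3
s3 --p--> s3

s3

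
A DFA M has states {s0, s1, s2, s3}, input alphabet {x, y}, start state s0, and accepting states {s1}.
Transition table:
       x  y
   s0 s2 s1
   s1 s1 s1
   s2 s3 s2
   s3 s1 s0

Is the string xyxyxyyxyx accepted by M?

s0 --x--> s2
s2 --y--> s2
s2 --x--> s3
s3 --y--> s0
s0 --x--> s2
s2 --y--> s2
s2 --y--> s2
s2 --x--> s3
s3 --y--> s0
s0 --x--> s2
End in state s2, which is not an accepting state.

rejected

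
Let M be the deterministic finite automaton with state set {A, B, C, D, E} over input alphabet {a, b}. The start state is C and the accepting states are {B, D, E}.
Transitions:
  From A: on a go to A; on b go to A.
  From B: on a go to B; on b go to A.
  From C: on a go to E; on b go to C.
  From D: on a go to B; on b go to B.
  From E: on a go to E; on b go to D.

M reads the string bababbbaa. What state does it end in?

C --b--> C
C --a--> E
E --b--> D
D --a--> B
B --b--> A
A --b--> A
A --b--> A
A --a--> A
A --a--> A

A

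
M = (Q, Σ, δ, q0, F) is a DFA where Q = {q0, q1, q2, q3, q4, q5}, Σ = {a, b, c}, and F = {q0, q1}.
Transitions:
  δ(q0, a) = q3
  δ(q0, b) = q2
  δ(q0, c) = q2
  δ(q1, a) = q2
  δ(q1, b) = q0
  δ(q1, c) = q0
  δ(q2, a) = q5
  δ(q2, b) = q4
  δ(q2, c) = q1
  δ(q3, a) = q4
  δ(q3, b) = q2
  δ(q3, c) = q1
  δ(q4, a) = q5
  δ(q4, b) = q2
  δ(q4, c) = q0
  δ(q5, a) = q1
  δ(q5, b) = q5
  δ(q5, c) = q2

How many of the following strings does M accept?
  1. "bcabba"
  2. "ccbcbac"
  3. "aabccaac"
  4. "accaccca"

"bcabba": rejected
"ccbcbac": rejected
"aabccaac": accepted
"accaccca": rejected

1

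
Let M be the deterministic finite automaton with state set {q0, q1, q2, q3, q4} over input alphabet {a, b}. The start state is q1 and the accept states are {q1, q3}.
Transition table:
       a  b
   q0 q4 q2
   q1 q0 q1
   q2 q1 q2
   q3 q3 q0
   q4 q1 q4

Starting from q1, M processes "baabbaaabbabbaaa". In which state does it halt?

q1

q1 --b--> q1
q1 --a--> q0
q0 --a--> q4
q4 --b--> q4
q4 --b--> q4
q4 --a--> q1
q1 --a--> q0
q0 --a--> q4
q4 --b--> q4
q4 --b--> q4
q4 --a--> q1
q1 --b--> q1
q1 --b--> q1
q1 --a--> q0
q0 --a--> q4
q4 --a--> q1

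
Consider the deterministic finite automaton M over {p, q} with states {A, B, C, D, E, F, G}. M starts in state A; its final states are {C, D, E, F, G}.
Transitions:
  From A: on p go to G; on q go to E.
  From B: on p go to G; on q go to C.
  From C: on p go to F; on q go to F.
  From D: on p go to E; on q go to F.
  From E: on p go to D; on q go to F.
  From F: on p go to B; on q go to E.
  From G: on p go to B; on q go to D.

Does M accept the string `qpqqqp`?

A --q--> E
E --p--> D
D --q--> F
F --q--> E
E --q--> F
F --p--> B
End in state B, which is not an accepting state.

rejected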